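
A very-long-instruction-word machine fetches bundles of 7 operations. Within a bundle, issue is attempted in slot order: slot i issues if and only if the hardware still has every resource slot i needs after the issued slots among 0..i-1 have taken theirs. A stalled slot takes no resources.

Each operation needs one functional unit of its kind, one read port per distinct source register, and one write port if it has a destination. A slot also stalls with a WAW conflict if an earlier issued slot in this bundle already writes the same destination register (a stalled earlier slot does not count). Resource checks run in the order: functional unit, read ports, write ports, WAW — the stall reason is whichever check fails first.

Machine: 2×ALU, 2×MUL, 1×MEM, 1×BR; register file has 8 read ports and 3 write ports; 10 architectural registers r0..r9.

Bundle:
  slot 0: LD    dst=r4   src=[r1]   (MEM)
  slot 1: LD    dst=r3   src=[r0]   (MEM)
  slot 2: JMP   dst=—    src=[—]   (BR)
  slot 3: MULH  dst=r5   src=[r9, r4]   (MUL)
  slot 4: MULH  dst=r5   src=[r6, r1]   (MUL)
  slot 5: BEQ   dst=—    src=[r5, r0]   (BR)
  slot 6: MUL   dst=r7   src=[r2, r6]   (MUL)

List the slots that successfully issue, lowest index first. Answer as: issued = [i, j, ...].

issued = [0, 2, 3, 6]

  0. MEM→r4 ⇒ go  {2A/2Mu/0Ld/1B | 7r 2w}
  1. MEM→r3 ⇒ no(FU)  {2A/2Mu/0Ld/1B | 7r 2w}
  2. BR ⇒ go  {2A/2Mu/0Ld/0B | 7r 2w}
  3. MUL→r5 ⇒ go  {2A/1Mu/0Ld/0B | 5r 1w}
  4. MUL→r5 ⇒ no(WAW)  {2A/1Mu/0Ld/0B | 5r 1w}
  5. BR ⇒ no(FU)  {2A/1Mu/0Ld/0B | 5r 1w}
  6. MUL→r7 ⇒ go  {2A/0Mu/0Ld/0B | 3r 0w}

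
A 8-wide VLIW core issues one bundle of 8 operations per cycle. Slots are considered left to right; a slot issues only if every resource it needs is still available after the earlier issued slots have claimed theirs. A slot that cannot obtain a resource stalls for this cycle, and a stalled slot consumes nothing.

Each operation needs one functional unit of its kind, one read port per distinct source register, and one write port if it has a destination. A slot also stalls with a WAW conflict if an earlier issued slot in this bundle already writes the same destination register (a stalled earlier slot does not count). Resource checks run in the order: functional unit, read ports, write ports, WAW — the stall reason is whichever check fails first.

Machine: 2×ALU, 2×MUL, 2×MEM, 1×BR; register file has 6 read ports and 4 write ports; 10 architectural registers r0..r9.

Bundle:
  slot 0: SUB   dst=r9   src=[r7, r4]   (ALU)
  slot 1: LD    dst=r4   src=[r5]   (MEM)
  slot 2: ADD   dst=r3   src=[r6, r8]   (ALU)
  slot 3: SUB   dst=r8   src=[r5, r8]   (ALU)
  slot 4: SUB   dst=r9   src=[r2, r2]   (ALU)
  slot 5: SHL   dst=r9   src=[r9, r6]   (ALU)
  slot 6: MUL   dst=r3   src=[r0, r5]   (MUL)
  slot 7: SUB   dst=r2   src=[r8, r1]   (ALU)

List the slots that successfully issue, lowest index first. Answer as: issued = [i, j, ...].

issued = [0, 1, 2]

[0] ALU needs rd=2 wr=1: ok; after: ALU=1 MUL=2 MEM=2 BR=1, R=4, W=3
[1] MEM needs rd=1 wr=1: ok; after: ALU=1 MUL=2 MEM=1 BR=1, R=3, W=2
[2] ALU needs rd=2 wr=1: ok; after: ALU=0 MUL=2 MEM=1 BR=1, R=1, W=1
[3] ALU needs rd=2 wr=1: FU; after: ALU=0 MUL=2 MEM=1 BR=1, R=1, W=1
[4] ALU needs rd=1 wr=1: FU; after: ALU=0 MUL=2 MEM=1 BR=1, R=1, W=1
[5] ALU needs rd=2 wr=1: FU; after: ALU=0 MUL=2 MEM=1 BR=1, R=1, W=1
[6] MUL needs rd=2 wr=1: RD_PORT; after: ALU=0 MUL=2 MEM=1 BR=1, R=1, W=1
[7] ALU needs rd=2 wr=1: FU; after: ALU=0 MUL=2 MEM=1 BR=1, R=1, W=1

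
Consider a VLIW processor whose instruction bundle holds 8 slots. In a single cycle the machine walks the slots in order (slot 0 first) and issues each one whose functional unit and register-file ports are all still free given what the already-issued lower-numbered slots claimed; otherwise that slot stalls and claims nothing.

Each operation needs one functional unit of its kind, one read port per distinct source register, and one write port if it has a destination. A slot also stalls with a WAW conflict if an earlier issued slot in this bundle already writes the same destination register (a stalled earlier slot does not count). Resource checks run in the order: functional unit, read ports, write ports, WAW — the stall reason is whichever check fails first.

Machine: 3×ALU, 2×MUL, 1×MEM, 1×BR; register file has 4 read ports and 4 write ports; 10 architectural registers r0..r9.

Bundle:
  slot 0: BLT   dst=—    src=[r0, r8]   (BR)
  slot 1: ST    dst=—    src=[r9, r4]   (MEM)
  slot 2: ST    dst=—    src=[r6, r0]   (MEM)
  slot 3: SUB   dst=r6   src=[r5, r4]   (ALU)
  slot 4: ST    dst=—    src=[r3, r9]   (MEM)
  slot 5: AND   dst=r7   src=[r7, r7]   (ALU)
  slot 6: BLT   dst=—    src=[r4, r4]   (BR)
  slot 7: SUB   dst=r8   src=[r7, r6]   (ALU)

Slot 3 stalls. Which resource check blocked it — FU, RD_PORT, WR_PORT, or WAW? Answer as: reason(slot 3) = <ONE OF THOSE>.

reason(slot 3) = RD_PORT

#0 BR src=r0,r8 dispatched  <A:3 Mu:2 Ld:1 B:0 rd:2 wr:4>
#1 MEM src=r9,r4 dispatched  <A:3 Mu:2 Ld:0 B:0 rd:0 wr:4>
#2 MEM src=r6,r0 held:FU  <A:3 Mu:2 Ld:0 B:0 rd:0 wr:4>
#3 ALU src=r5,r4 held:RD_PORT  <A:3 Mu:2 Ld:0 B:0 rd:0 wr:4>
#4 MEM src=r3,r9 held:FU  <A:3 Mu:2 Ld:0 B:0 rd:0 wr:4>
#5 ALU src=r7,r7 held:RD_PORT  <A:3 Mu:2 Ld:0 B:0 rd:0 wr:4>
#6 BR src=r4,r4 held:FU  <A:3 Mu:2 Ld:0 B:0 rd:0 wr:4>
#7 ALU src=r7,r6 held:RD_PORT  <A:3 Mu:2 Ld:0 B:0 rd:0 wr:4>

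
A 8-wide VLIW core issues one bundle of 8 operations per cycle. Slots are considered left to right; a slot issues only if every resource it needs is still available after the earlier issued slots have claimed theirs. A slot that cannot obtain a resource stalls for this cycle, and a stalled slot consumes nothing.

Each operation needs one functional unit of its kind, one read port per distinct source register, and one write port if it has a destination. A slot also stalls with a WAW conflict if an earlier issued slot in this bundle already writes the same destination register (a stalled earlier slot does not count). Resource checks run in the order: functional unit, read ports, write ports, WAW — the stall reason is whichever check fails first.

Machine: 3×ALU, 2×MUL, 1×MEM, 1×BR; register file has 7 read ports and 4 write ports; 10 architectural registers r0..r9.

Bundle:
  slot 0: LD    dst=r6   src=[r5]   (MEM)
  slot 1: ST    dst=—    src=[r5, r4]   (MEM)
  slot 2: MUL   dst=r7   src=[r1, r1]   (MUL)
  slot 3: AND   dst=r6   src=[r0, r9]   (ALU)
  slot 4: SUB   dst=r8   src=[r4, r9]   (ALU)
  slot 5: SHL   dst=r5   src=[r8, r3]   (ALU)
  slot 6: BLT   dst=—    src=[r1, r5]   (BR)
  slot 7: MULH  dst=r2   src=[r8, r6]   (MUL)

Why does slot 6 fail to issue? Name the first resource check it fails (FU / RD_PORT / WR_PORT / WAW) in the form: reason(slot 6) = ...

[0] MEM needs rd=1 wr=1: ok; after: ALU=3 MUL=2 MEM=0 BR=1, R=6, W=3
[1] MEM needs rd=2 wr=0: FU; after: ALU=3 MUL=2 MEM=0 BR=1, R=6, W=3
[2] MUL needs rd=1 wr=1: ok; after: ALU=3 MUL=1 MEM=0 BR=1, R=5, W=2
[3] ALU needs rd=2 wr=1: WAW; after: ALU=3 MUL=1 MEM=0 BR=1, R=5, W=2
[4] ALU needs rd=2 wr=1: ok; after: ALU=2 MUL=1 MEM=0 BR=1, R=3, W=1
[5] ALU needs rd=2 wr=1: ok; after: ALU=1 MUL=1 MEM=0 BR=1, R=1, W=0
[6] BR needs rd=2 wr=0: RD_PORT; after: ALU=1 MUL=1 MEM=0 BR=1, R=1, W=0
[7] MUL needs rd=2 wr=1: RD_PORT; after: ALU=1 MUL=1 MEM=0 BR=1, R=1, W=0

reason(slot 6) = RD_PORT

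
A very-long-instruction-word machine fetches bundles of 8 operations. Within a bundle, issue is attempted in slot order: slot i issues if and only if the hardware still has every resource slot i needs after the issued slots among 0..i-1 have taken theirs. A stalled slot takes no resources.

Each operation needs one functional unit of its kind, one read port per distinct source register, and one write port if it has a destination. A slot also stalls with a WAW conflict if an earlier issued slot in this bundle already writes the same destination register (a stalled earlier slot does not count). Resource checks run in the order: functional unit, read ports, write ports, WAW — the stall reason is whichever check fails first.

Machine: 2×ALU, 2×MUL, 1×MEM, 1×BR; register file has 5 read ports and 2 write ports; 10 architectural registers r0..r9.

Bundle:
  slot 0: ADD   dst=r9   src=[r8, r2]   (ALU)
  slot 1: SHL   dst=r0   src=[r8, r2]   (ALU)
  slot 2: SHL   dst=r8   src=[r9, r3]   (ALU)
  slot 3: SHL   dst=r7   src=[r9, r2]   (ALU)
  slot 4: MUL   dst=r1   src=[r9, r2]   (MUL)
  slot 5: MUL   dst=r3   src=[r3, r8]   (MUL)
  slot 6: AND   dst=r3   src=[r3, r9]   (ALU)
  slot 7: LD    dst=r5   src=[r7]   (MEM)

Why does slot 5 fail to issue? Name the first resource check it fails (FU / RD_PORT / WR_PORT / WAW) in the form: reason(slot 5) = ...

  0. ALU→r9 ⇒ go  {1A/2Mu/1Ld/1B | 3r 1w}
  1. ALU→r0 ⇒ go  {0A/2Mu/1Ld/1B | 1r 0w}
  2. ALU→r8 ⇒ no(FU)  {0A/2Mu/1Ld/1B | 1r 0w}
  3. ALU→r7 ⇒ no(FU)  {0A/2Mu/1Ld/1B | 1r 0w}
  4. MUL→r1 ⇒ no(RD_PORT)  {0A/2Mu/1Ld/1B | 1r 0w}
  5. MUL→r3 ⇒ no(RD_PORT)  {0A/2Mu/1Ld/1B | 1r 0w}
  6. ALU→r3 ⇒ no(FU)  {0A/2Mu/1Ld/1B | 1r 0w}
  7. MEM→r5 ⇒ no(WR_PORT)  {0A/2Mu/1Ld/1B | 1r 0w}

reason(slot 5) = RD_PORT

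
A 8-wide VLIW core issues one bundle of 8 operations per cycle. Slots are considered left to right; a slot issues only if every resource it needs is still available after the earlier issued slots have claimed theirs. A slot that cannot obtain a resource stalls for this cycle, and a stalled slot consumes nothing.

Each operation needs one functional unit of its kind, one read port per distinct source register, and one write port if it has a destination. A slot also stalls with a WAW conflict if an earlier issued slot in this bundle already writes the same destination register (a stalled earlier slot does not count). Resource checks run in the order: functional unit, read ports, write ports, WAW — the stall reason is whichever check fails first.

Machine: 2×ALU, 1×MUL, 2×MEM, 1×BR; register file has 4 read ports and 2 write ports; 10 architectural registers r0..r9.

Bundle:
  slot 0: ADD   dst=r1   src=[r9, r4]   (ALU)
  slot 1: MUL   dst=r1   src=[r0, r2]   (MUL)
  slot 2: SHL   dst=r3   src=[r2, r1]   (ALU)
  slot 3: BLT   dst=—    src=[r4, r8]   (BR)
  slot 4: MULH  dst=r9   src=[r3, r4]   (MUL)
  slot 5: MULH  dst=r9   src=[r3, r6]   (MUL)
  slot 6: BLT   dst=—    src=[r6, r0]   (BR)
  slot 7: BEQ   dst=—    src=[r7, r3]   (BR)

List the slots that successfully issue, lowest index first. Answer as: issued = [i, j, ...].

issued = [0, 2]

[0] ALU needs rd=2 wr=1: ok; after: ALU=1 MUL=1 MEM=2 BR=1, R=2, W=1
[1] MUL needs rd=2 wr=1: WAW; after: ALU=1 MUL=1 MEM=2 BR=1, R=2, W=1
[2] ALU needs rd=2 wr=1: ok; after: ALU=0 MUL=1 MEM=2 BR=1, R=0, W=0
[3] BR needs rd=2 wr=0: RD_PORT; after: ALU=0 MUL=1 MEM=2 BR=1, R=0, W=0
[4] MUL needs rd=2 wr=1: RD_PORT; after: ALU=0 MUL=1 MEM=2 BR=1, R=0, W=0
[5] MUL needs rd=2 wr=1: RD_PORT; after: ALU=0 MUL=1 MEM=2 BR=1, R=0, W=0
[6] BR needs rd=2 wr=0: RD_PORT; after: ALU=0 MUL=1 MEM=2 BR=1, R=0, W=0
[7] BR needs rd=2 wr=0: RD_PORT; after: ALU=0 MUL=1 MEM=2 BR=1, R=0, W=0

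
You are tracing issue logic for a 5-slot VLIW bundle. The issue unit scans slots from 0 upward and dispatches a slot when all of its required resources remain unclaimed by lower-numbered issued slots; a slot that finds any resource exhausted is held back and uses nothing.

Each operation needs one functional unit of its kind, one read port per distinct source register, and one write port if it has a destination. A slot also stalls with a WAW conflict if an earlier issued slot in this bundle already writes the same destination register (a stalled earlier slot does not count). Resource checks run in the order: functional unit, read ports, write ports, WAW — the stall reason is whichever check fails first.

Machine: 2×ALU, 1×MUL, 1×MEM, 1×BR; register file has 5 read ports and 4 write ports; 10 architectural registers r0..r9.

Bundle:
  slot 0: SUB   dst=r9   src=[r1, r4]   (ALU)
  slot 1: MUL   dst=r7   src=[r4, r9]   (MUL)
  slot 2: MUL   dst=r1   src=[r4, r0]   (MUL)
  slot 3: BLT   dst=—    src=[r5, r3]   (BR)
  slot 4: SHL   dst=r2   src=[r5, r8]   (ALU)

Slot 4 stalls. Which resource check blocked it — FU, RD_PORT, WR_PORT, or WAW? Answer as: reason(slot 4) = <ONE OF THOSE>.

reason(slot 4) = RD_PORT

#0 ALU src=r1,r4 dispatched  <A:1 Mu:1 Ld:1 B:1 rd:3 wr:3>
#1 MUL src=r4,r9 dispatched  <A:1 Mu:0 Ld:1 B:1 rd:1 wr:2>
#2 MUL src=r4,r0 held:FU  <A:1 Mu:0 Ld:1 B:1 rd:1 wr:2>
#3 BR src=r5,r3 held:RD_PORT  <A:1 Mu:0 Ld:1 B:1 rd:1 wr:2>
#4 ALU src=r5,r8 held:RD_PORT  <A:1 Mu:0 Ld:1 B:1 rd:1 wr:2>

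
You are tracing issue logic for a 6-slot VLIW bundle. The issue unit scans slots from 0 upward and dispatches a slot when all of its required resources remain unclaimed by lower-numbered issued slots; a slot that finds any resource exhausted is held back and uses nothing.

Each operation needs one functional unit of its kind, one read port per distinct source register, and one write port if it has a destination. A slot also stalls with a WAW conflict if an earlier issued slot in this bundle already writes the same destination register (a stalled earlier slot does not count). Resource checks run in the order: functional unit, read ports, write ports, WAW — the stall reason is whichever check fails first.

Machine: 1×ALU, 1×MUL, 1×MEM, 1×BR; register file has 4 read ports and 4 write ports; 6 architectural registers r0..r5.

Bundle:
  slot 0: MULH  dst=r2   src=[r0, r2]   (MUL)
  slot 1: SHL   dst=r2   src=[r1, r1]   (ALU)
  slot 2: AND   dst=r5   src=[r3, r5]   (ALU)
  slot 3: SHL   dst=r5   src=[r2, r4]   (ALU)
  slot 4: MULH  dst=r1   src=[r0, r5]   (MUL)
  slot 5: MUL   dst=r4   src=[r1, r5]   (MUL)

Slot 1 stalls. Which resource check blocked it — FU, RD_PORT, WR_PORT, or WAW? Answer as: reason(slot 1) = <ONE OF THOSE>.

  0. MUL→r2 ⇒ go  {1A/0Mu/1Ld/1B | 2r 3w}
  1. ALU→r2 ⇒ no(WAW)  {1A/0Mu/1Ld/1B | 2r 3w}
  2. ALU→r5 ⇒ go  {0A/0Mu/1Ld/1B | 0r 2w}
  3. ALU→r5 ⇒ no(FU)  {0A/0Mu/1Ld/1B | 0r 2w}
  4. MUL→r1 ⇒ no(FU)  {0A/0Mu/1Ld/1B | 0r 2w}
  5. MUL→r4 ⇒ no(FU)  {0A/0Mu/1Ld/1B | 0r 2w}

reason(slot 1) = WAW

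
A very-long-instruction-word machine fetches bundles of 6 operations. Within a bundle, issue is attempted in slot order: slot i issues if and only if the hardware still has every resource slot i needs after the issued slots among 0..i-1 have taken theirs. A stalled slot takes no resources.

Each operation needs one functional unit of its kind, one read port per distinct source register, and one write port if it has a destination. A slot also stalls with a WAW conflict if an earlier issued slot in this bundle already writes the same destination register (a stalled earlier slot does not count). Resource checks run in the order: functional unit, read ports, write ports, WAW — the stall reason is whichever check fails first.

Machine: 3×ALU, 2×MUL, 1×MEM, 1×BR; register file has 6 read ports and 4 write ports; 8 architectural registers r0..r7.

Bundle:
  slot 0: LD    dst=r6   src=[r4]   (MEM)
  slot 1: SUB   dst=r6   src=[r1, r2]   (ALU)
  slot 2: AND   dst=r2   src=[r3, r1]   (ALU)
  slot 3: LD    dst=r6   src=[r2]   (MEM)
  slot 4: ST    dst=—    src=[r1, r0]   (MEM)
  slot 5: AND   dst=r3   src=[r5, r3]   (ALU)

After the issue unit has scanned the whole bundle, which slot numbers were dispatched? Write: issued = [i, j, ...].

issued = [0, 2, 5]

slot 0 (MEM): ISSUE — free A3,Mu2,Ld0,B1 rp5 wp3
slot 1 (ALU): stall WAW — free A3,Mu2,Ld0,B1 rp5 wp3
slot 2 (ALU): ISSUE — free A2,Mu2,Ld0,B1 rp3 wp2
slot 3 (MEM): stall FU — free A2,Mu2,Ld0,B1 rp3 wp2
slot 4 (MEM): stall FU — free A2,Mu2,Ld0,B1 rp3 wp2
slot 5 (ALU): ISSUE — free A1,Mu2,Ld0,B1 rp1 wp1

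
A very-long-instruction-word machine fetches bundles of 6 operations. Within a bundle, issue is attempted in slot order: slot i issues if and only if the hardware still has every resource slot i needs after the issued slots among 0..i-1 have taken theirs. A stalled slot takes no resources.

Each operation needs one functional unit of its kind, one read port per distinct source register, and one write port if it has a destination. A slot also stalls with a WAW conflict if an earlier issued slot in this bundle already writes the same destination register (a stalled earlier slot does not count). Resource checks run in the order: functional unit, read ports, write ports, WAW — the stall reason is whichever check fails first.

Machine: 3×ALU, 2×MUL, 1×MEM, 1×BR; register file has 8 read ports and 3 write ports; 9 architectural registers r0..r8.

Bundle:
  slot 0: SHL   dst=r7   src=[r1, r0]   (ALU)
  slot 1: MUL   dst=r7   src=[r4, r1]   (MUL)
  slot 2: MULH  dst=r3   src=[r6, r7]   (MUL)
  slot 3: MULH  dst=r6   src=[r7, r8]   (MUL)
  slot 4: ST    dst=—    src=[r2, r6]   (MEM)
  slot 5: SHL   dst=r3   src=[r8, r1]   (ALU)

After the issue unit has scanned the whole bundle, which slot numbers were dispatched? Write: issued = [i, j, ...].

issued = [0, 2, 3, 4]

#0 ALU src=r1,r0 dispatched  <A:2 Mu:2 Ld:1 B:1 rd:6 wr:2>
#1 MUL src=r4,r1 held:WAW  <A:2 Mu:2 Ld:1 B:1 rd:6 wr:2>
#2 MUL src=r6,r7 dispatched  <A:2 Mu:1 Ld:1 B:1 rd:4 wr:1>
#3 MUL src=r7,r8 dispatched  <A:2 Mu:0 Ld:1 B:1 rd:2 wr:0>
#4 MEM src=r2,r6 dispatched  <A:2 Mu:0 Ld:0 B:1 rd:0 wr:0>
#5 ALU src=r8,r1 held:RD_PORT  <A:2 Mu:0 Ld:0 B:1 rd:0 wr:0>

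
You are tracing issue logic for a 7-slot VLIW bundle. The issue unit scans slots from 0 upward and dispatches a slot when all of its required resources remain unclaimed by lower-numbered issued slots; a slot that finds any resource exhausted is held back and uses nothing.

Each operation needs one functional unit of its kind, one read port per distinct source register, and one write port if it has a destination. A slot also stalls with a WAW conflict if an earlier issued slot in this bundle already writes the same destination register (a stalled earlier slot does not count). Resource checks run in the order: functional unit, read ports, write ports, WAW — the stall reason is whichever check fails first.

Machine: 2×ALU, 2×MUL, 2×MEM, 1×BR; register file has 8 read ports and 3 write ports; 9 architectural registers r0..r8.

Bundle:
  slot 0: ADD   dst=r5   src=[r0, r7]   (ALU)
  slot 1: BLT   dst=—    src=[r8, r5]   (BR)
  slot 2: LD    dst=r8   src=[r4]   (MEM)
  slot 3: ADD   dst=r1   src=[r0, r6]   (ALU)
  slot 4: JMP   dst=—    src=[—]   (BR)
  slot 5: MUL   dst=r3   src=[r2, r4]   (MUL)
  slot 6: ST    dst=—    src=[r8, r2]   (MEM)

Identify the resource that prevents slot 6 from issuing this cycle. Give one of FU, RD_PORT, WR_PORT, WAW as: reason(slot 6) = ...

#0 ALU src=r0,r7 dispatched  <A:1 Mu:2 Ld:2 B:1 rd:6 wr:2>
#1 BR src=r8,r5 dispatched  <A:1 Mu:2 Ld:2 B:0 rd:4 wr:2>
#2 MEM src=r4 dispatched  <A:1 Mu:2 Ld:1 B:0 rd:3 wr:1>
#3 ALU src=r0,r6 dispatched  <A:0 Mu:2 Ld:1 B:0 rd:1 wr:0>
#4 BR src=- held:FU  <A:0 Mu:2 Ld:1 B:0 rd:1 wr:0>
#5 MUL src=r2,r4 held:RD_PORT  <A:0 Mu:2 Ld:1 B:0 rd:1 wr:0>
#6 MEM src=r8,r2 held:RD_PORT  <A:0 Mu:2 Ld:1 B:0 rd:1 wr:0>

reason(slot 6) = RD_PORT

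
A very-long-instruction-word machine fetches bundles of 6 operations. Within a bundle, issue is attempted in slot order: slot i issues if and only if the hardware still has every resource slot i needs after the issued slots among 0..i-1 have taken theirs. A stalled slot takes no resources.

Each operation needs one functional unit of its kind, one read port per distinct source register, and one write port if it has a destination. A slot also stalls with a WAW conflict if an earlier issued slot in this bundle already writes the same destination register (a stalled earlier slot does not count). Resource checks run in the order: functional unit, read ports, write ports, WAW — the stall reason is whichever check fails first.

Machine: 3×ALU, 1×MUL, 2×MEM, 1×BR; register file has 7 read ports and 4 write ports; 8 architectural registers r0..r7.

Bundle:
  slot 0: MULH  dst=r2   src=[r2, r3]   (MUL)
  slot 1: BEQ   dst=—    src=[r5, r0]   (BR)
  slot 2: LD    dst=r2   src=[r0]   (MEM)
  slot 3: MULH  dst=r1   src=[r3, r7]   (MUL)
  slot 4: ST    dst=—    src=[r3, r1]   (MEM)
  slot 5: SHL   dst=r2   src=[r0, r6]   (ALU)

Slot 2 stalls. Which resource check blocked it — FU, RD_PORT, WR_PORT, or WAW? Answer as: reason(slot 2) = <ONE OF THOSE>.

(0) want 1×MUL +2rd +1wr — yes → AL3|MU0|ME2|BR1|rd5|wr3
(1) want 1×BR +2rd +0wr — yes → AL3|MU0|ME2|BR0|rd3|wr3
(2) want 1×MEM +1rd +1wr — WAW → AL3|MU0|ME2|BR0|rd3|wr3
(3) want 1×MUL +2rd +1wr — FU → AL3|MU0|ME2|BR0|rd3|wr3
(4) want 1×MEM +2rd +0wr — yes → AL3|MU0|ME1|BR0|rd1|wr3
(5) want 1×ALU +2rd +1wr — RD_PORT → AL3|MU0|ME1|BR0|rd1|wr3

reason(slot 2) = WAW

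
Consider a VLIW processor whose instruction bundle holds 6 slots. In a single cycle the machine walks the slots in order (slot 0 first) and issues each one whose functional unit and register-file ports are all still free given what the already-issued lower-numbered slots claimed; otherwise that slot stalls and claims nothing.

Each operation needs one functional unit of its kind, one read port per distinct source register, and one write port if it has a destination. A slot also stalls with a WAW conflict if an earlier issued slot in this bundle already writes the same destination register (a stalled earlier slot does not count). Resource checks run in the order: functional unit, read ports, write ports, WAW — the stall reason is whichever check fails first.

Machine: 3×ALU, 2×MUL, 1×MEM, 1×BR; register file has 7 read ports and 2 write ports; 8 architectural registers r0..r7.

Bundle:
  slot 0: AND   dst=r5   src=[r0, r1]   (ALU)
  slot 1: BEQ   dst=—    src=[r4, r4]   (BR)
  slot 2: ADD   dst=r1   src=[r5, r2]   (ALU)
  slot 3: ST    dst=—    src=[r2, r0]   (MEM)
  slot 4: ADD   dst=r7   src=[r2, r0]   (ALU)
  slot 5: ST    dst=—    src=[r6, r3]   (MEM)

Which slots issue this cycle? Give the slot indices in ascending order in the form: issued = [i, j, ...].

issued = [0, 1, 2, 3]

[0] ALU needs rd=2 wr=1: ok; after: ALU=2 MUL=2 MEM=1 BR=1, R=5, W=1
[1] BR needs rd=1 wr=0: ok; after: ALU=2 MUL=2 MEM=1 BR=0, R=4, W=1
[2] ALU needs rd=2 wr=1: ok; after: ALU=1 MUL=2 MEM=1 BR=0, R=2, W=0
[3] MEM needs rd=2 wr=0: ok; after: ALU=1 MUL=2 MEM=0 BR=0, R=0, W=0
[4] ALU needs rd=2 wr=1: RD_PORT; after: ALU=1 MUL=2 MEM=0 BR=0, R=0, W=0
[5] MEM needs rd=2 wr=0: FU; after: ALU=1 MUL=2 MEM=0 BR=0, R=0, W=0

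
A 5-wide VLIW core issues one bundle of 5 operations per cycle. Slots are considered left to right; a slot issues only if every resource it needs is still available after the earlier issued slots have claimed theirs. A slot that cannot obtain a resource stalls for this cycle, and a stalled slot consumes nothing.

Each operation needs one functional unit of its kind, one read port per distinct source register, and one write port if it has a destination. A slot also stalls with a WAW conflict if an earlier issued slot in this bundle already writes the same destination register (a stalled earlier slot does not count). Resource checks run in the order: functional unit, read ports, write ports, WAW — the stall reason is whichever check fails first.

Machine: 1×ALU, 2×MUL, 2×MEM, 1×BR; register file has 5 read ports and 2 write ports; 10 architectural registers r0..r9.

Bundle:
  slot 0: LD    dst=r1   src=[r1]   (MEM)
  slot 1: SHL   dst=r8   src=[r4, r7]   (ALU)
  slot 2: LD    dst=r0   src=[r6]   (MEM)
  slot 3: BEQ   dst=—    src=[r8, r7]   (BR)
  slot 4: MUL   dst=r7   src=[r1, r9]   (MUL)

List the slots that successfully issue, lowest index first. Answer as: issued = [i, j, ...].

issued = [0, 1, 3]

[0] MEM needs rd=1 wr=1: ok; after: ALU=1 MUL=2 MEM=1 BR=1, R=4, W=1
[1] ALU needs rd=2 wr=1: ok; after: ALU=0 MUL=2 MEM=1 BR=1, R=2, W=0
[2] MEM needs rd=1 wr=1: WR_PORT; after: ALU=0 MUL=2 MEM=1 BR=1, R=2, W=0
[3] BR needs rd=2 wr=0: ok; after: ALU=0 MUL=2 MEM=1 BR=0, R=0, W=0
[4] MUL needs rd=2 wr=1: RD_PORT; after: ALU=0 MUL=2 MEM=1 BR=0, R=0, W=0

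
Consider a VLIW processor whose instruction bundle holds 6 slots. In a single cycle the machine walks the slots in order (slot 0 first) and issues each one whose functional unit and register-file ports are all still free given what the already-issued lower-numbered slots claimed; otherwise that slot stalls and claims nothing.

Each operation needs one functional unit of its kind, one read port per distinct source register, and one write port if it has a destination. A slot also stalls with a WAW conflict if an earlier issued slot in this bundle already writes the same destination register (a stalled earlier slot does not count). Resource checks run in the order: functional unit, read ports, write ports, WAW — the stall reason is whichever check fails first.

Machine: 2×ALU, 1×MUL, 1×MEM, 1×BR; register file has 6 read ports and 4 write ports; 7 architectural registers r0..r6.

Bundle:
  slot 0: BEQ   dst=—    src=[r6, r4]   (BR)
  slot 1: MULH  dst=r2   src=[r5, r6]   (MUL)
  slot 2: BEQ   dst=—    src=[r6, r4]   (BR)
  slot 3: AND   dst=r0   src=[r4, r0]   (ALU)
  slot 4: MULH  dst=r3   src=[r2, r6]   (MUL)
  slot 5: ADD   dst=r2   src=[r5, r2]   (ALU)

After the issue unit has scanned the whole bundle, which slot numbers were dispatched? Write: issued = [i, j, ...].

  0. BR ⇒ go  {2A/1Mu/1Ld/0B | 4r 4w}
  1. MUL→r2 ⇒ go  {2A/0Mu/1Ld/0B | 2r 3w}
  2. BR ⇒ no(FU)  {2A/0Mu/1Ld/0B | 2r 3w}
  3. ALU→r0 ⇒ go  {1A/0Mu/1Ld/0B | 0r 2w}
  4. MUL→r3 ⇒ no(FU)  {1A/0Mu/1Ld/0B | 0r 2w}
  5. ALU→r2 ⇒ no(RD_PORT)  {1A/0Mu/1Ld/0B | 0r 2w}

issued = [0, 1, 3]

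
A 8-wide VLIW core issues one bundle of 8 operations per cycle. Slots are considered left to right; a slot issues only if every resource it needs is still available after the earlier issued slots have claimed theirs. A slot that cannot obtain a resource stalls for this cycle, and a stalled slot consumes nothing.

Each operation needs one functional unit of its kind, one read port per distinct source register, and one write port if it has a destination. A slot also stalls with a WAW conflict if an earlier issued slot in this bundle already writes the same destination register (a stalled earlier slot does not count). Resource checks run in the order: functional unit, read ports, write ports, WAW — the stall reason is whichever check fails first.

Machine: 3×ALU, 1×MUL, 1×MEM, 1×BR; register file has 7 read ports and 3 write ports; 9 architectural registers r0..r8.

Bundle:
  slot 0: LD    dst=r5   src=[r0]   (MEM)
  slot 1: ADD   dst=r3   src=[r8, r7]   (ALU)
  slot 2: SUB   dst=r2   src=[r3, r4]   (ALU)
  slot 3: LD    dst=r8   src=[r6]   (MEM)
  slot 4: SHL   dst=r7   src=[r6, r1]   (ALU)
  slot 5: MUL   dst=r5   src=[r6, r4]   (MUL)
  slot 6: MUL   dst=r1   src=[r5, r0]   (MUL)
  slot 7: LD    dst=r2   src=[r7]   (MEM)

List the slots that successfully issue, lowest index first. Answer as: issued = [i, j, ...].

issued = [0, 1, 2]

[0] MEM needs rd=1 wr=1: ok; after: ALU=3 MUL=1 MEM=0 BR=1, R=6, W=2
[1] ALU needs rd=2 wr=1: ok; after: ALU=2 MUL=1 MEM=0 BR=1, R=4, W=1
[2] ALU needs rd=2 wr=1: ok; after: ALU=1 MUL=1 MEM=0 BR=1, R=2, W=0
[3] MEM needs rd=1 wr=1: FU; after: ALU=1 MUL=1 MEM=0 BR=1, R=2, W=0
[4] ALU needs rd=2 wr=1: WR_PORT; after: ALU=1 MUL=1 MEM=0 BR=1, R=2, W=0
[5] MUL needs rd=2 wr=1: WR_PORT; after: ALU=1 MUL=1 MEM=0 BR=1, R=2, W=0
[6] MUL needs rd=2 wr=1: WR_PORT; after: ALU=1 MUL=1 MEM=0 BR=1, R=2, W=0
[7] MEM needs rd=1 wr=1: FU; after: ALU=1 MUL=1 MEM=0 BR=1, R=2, W=0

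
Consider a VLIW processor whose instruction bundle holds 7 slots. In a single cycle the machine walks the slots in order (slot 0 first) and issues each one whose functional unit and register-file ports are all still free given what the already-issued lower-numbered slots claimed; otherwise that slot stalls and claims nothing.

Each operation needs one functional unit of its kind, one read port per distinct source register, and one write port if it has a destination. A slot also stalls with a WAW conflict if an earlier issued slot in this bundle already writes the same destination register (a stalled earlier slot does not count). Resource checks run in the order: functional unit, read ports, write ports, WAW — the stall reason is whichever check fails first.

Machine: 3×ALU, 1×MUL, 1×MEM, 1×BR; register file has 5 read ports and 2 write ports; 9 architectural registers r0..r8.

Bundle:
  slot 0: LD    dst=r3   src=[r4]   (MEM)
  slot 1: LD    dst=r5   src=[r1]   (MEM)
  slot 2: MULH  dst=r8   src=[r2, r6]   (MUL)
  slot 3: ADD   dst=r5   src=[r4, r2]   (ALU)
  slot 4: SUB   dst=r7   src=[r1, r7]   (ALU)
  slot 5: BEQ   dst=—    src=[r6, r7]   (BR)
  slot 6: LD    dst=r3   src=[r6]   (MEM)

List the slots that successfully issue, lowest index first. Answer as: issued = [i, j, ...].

issued = [0, 2, 5]

(0) want 1×MEM +1rd +1wr — yes → AL3|MU1|ME0|BR1|rd4|wr1
(1) want 1×MEM +1rd +1wr — FU → AL3|MU1|ME0|BR1|rd4|wr1
(2) want 1×MUL +2rd +1wr — yes → AL3|MU0|ME0|BR1|rd2|wr0
(3) want 1×ALU +2rd +1wr — WR_PORT → AL3|MU0|ME0|BR1|rd2|wr0
(4) want 1×ALU +2rd +1wr — WR_PORT → AL3|MU0|ME0|BR1|rd2|wr0
(5) want 1×BR +2rd +0wr — yes → AL3|MU0|ME0|BR0|rd0|wr0
(6) want 1×MEM +1rd +1wr — FU → AL3|MU0|ME0|BR0|rd0|wr0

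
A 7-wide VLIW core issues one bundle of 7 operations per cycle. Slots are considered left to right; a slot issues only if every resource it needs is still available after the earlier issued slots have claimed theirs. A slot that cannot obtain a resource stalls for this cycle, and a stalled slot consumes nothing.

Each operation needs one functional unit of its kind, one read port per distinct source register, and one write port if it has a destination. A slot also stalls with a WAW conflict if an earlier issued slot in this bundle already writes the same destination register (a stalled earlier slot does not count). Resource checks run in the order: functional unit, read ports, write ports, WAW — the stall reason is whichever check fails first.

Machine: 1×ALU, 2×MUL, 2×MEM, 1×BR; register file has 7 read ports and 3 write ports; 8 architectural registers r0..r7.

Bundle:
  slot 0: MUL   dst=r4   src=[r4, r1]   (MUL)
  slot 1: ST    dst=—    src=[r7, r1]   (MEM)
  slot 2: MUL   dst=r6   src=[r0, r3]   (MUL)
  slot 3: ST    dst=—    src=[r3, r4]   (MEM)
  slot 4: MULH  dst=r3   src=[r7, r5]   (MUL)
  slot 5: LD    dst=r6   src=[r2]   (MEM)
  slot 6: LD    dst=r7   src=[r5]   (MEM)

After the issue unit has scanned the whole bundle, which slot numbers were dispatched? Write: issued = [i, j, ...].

#0 MUL src=r4,r1 dispatched  <A:1 Mu:1 Ld:2 B:1 rd:5 wr:2>
#1 MEM src=r7,r1 dispatched  <A:1 Mu:1 Ld:1 B:1 rd:3 wr:2>
#2 MUL src=r0,r3 dispatched  <A:1 Mu:0 Ld:1 B:1 rd:1 wr:1>
#3 MEM src=r3,r4 held:RD_PORT  <A:1 Mu:0 Ld:1 B:1 rd:1 wr:1>
#4 MUL src=r7,r5 held:FU  <A:1 Mu:0 Ld:1 B:1 rd:1 wr:1>
#5 MEM src=r2 held:WAW  <A:1 Mu:0 Ld:1 B:1 rd:1 wr:1>
#6 MEM src=r5 dispatched  <A:1 Mu:0 Ld:0 B:1 rd:0 wr:0>

issued = [0, 1, 2, 6]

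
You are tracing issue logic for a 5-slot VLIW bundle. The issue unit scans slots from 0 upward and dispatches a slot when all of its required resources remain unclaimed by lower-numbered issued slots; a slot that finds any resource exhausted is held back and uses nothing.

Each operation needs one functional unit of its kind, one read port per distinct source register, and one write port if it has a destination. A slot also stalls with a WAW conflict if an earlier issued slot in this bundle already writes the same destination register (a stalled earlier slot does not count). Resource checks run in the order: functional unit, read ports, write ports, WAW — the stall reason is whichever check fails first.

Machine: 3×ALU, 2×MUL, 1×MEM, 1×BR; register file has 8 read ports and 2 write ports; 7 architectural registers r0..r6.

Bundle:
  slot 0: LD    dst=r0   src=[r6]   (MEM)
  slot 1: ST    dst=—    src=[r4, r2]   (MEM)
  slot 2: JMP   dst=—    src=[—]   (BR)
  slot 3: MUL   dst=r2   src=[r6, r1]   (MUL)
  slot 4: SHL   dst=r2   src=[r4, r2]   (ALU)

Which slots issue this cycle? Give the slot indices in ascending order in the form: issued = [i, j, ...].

  0. MEM→r0 ⇒ go  {3A/2Mu/0Ld/1B | 7r 1w}
  1. MEM ⇒ no(FU)  {3A/2Mu/0Ld/1B | 7r 1w}
  2. BR ⇒ go  {3A/2Mu/0Ld/0B | 7r 1w}
  3. MUL→r2 ⇒ go  {3A/1Mu/0Ld/0B | 5r 0w}
  4. ALU→r2 ⇒ no(WR_PORT)  {3A/1Mu/0Ld/0B | 5r 0w}

issued = [0, 2, 3]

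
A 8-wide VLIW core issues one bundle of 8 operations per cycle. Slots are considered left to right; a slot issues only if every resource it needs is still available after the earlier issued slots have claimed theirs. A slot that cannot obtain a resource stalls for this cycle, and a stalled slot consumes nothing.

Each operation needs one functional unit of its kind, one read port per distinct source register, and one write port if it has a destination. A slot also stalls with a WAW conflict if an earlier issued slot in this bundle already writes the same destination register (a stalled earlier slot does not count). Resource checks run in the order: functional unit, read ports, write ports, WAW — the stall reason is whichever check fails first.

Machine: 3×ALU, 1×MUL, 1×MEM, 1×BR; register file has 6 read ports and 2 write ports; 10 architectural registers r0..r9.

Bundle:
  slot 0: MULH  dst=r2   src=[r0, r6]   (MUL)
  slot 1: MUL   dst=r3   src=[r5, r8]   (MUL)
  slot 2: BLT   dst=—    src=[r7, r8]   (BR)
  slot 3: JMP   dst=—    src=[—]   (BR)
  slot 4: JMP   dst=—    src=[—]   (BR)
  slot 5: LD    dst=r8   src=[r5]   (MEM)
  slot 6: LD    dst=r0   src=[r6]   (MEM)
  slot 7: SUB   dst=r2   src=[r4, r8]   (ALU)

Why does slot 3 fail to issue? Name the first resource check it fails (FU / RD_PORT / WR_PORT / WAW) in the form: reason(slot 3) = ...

  0. MUL→r2 ⇒ go  {3A/0Mu/1Ld/1B | 4r 1w}
  1. MUL→r3 ⇒ no(FU)  {3A/0Mu/1Ld/1B | 4r 1w}
  2. BR ⇒ go  {3A/0Mu/1Ld/0B | 2r 1w}
  3. BR ⇒ no(FU)  {3A/0Mu/1Ld/0B | 2r 1w}
  4. BR ⇒ no(FU)  {3A/0Mu/1Ld/0B | 2r 1w}
  5. MEM→r8 ⇒ go  {3A/0Mu/0Ld/0B | 1r 0w}
  6. MEM→r0 ⇒ no(FU)  {3A/0Mu/0Ld/0B | 1r 0w}
  7. ALU→r2 ⇒ no(RD_PORT)  {3A/0Mu/0Ld/0B | 1r 0w}

reason(slot 3) = FU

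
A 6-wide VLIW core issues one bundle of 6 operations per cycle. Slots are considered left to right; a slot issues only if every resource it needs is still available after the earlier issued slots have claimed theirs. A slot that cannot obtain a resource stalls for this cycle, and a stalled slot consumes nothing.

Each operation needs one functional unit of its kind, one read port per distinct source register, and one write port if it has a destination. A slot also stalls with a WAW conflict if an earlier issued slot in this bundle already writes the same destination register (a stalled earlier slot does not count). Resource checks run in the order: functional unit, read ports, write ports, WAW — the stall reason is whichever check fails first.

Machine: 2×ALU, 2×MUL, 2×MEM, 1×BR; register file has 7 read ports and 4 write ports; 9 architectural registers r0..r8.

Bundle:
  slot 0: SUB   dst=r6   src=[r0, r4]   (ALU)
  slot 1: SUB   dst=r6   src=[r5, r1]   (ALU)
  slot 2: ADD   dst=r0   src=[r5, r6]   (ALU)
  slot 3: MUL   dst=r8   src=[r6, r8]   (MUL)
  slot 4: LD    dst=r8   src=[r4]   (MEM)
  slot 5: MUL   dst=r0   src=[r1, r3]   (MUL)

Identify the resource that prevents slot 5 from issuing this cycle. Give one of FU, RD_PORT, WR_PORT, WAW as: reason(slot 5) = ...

slot 0 (ALU): ISSUE — free A1,Mu2,Ld2,B1 rp5 wp3
slot 1 (ALU): stall WAW — free A1,Mu2,Ld2,B1 rp5 wp3
slot 2 (ALU): ISSUE — free A0,Mu2,Ld2,B1 rp3 wp2
slot 3 (MUL): ISSUE — free A0,Mu1,Ld2,B1 rp1 wp1
slot 4 (MEM): stall WAW — free A0,Mu1,Ld2,B1 rp1 wp1
slot 5 (MUL): stall RD_PORT — free A0,Mu1,Ld2,B1 rp1 wp1

reason(slot 5) = RD_PORT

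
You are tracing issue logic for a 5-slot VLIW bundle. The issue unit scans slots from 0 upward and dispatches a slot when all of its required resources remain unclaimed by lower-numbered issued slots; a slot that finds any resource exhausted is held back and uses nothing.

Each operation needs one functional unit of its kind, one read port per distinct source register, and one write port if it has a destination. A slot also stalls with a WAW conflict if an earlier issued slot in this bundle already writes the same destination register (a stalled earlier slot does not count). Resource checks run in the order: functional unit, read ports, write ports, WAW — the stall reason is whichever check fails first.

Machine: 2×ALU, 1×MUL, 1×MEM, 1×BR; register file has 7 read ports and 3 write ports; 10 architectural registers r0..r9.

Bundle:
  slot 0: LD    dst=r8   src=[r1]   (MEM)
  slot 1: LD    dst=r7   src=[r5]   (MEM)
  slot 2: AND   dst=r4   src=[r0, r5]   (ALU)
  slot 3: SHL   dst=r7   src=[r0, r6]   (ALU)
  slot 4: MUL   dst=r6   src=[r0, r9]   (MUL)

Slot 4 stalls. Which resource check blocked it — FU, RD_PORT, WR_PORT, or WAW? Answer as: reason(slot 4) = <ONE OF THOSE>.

(0) want 1×MEM +1rd +1wr — yes → AL2|MU1|ME0|BR1|rd6|wr2
(1) want 1×MEM +1rd +1wr — FU → AL2|MU1|ME0|BR1|rd6|wr2
(2) want 1×ALU +2rd +1wr — yes → AL1|MU1|ME0|BR1|rd4|wr1
(3) want 1×ALU +2rd +1wr — yes → AL0|MU1|ME0|BR1|rd2|wr0
(4) want 1×MUL +2rd +1wr — WR_PORT → AL0|MU1|ME0|BR1|rd2|wr0

reason(slot 4) = WR_PORT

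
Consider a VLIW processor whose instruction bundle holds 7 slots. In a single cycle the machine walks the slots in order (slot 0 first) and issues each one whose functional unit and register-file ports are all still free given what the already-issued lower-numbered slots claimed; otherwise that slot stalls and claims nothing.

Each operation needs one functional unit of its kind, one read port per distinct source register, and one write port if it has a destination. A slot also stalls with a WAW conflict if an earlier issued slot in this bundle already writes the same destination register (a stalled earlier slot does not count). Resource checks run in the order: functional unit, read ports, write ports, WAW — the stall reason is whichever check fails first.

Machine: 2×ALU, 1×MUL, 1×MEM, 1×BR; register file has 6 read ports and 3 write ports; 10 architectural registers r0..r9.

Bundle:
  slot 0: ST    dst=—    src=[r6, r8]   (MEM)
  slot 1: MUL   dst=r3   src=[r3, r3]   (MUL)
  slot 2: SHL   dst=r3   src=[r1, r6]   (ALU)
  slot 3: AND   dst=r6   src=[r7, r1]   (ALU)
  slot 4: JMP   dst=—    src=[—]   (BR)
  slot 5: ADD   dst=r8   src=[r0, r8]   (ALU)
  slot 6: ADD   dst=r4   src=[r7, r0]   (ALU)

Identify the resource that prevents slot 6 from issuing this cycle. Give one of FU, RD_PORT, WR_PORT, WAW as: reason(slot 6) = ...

[0] MEM needs rd=2 wr=0: ok; after: ALU=2 MUL=1 MEM=0 BR=1, R=4, W=3
[1] MUL needs rd=1 wr=1: ok; after: ALU=2 MUL=0 MEM=0 BR=1, R=3, W=2
[2] ALU needs rd=2 wr=1: WAW; after: ALU=2 MUL=0 MEM=0 BR=1, R=3, W=2
[3] ALU needs rd=2 wr=1: ok; after: ALU=1 MUL=0 MEM=0 BR=1, R=1, W=1
[4] BR needs rd=0 wr=0: ok; after: ALU=1 MUL=0 MEM=0 BR=0, R=1, W=1
[5] ALU needs rd=2 wr=1: RD_PORT; after: ALU=1 MUL=0 MEM=0 BR=0, R=1, W=1
[6] ALU needs rd=2 wr=1: RD_PORT; after: ALU=1 MUL=0 MEM=0 BR=0, R=1, W=1

reason(slot 6) = RD_PORT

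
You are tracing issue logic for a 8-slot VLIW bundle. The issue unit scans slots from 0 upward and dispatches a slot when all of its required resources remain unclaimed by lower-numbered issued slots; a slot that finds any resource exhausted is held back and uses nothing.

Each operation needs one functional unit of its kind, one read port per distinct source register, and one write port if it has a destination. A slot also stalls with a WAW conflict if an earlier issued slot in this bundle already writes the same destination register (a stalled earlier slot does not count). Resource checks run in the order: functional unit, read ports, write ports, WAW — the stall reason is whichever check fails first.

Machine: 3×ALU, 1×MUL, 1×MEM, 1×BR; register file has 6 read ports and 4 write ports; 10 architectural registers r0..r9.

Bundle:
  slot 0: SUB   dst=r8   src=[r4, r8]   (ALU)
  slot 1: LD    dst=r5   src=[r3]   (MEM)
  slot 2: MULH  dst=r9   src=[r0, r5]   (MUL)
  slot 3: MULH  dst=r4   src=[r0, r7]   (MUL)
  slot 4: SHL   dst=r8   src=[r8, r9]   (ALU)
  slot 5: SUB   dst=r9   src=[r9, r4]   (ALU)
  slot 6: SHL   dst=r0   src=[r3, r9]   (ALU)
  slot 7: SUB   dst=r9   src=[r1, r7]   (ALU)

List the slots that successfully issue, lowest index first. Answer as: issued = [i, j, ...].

[0] ALU needs rd=2 wr=1: ok; after: ALU=2 MUL=1 MEM=1 BR=1, R=4, W=3
[1] MEM needs rd=1 wr=1: ok; after: ALU=2 MUL=1 MEM=0 BR=1, R=3, W=2
[2] MUL needs rd=2 wr=1: ok; after: ALU=2 MUL=0 MEM=0 BR=1, R=1, W=1
[3] MUL needs rd=2 wr=1: FU; after: ALU=2 MUL=0 MEM=0 BR=1, R=1, W=1
[4] ALU needs rd=2 wr=1: RD_PORT; after: ALU=2 MUL=0 MEM=0 BR=1, R=1, W=1
[5] ALU needs rd=2 wr=1: RD_PORT; after: ALU=2 MUL=0 MEM=0 BR=1, R=1, W=1
[6] ALU needs rd=2 wr=1: RD_PORT; after: ALU=2 MUL=0 MEM=0 BR=1, R=1, W=1
[7] ALU needs rd=2 wr=1: RD_PORT; after: ALU=2 MUL=0 MEM=0 BR=1, R=1, W=1

issued = [0, 1, 2]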